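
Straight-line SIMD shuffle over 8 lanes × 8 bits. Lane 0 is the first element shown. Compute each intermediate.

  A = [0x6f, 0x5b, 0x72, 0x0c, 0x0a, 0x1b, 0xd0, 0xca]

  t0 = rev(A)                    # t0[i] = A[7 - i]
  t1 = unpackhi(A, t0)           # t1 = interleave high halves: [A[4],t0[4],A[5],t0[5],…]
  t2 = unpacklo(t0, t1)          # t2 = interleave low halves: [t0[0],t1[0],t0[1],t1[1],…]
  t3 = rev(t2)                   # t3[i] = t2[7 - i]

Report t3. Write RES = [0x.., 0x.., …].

→ t0 |ca|d0|1b|0a|0c|72|5b|6f|
→ t1 |0a|0c|1b|72|d0|5b|ca|6f|
→ t2 |ca|0a|d0|0c|1b|1b|0a|72|
→ t3 |72|0a|1b|1b|0c|d0|0a|ca|

RES = [ 0x72  0x0a  0x1b  0x1b  0x0c  0xd0  0x0a  0xca ]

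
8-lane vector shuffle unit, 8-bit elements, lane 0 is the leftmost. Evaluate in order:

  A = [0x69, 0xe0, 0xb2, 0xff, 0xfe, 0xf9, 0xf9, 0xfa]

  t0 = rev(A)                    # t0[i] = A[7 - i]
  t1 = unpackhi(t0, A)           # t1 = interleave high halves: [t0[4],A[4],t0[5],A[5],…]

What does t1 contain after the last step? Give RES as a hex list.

RES = [ 0xff  0xfe  0xb2  0xf9  0xe0  0xf9  0x69  0xfa ]

→ t0 |fa|f9|f9|fe|ff|b2|e0|69|
→ t1 |ff|fe|b2|f9|e0|f9|69|fa|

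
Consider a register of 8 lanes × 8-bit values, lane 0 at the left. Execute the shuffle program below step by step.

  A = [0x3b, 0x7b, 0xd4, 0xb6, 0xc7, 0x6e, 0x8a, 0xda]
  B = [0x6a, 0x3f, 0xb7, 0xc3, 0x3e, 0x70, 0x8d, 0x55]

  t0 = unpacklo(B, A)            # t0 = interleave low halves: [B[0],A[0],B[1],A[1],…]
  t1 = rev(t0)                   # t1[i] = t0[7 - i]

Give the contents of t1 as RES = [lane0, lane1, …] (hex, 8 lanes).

RES = [0xb6, 0xc3, 0xd4, 0xb7, 0x7b, 0x3f, 0x3b, 0x6a]

→ t0 |6a|3b|3f|7b|b7|d4|c3|b6|
→ t1 |b6|c3|d4|b7|7b|3f|3b|6a|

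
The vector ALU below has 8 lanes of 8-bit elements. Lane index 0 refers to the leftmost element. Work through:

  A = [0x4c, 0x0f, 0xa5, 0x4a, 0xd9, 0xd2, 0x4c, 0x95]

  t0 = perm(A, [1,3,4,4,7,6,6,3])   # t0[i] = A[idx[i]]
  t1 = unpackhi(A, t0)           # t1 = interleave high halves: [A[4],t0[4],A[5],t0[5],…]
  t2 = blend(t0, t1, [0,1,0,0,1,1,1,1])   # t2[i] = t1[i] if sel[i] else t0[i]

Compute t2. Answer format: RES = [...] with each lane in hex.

RES = [ 0x0f  0x95  0xd9  0xd9  0x4c  0x4c  0x95  0x4a ]

→ t0 |0f|4a|d9|d9|95|4c|4c|4a|
→ t1 |d9|95|d2|4c|4c|4c|95|4a|
→ t2 |0f|95|d9|d9|4c|4c|95|4a|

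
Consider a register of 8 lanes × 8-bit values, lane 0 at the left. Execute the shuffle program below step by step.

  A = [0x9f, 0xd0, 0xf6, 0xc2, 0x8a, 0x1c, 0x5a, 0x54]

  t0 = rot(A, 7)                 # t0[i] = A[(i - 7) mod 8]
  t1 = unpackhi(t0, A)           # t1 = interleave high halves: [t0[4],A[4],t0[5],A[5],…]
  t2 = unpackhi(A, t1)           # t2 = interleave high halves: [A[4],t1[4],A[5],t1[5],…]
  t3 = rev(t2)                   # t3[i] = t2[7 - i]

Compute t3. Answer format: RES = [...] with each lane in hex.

RES = [ 0x54  0x54  0x9f  0x5a  0x5a  0x1c  0x54  0x8a ]

→ t0 |d0|f6|c2|8a|1c|5a|54|9f|
→ t1 |1c|8a|5a|1c|54|5a|9f|54|
→ t2 |8a|54|1c|5a|5a|9f|54|54|
→ t3 |54|54|9f|5a|5a|1c|54|8a|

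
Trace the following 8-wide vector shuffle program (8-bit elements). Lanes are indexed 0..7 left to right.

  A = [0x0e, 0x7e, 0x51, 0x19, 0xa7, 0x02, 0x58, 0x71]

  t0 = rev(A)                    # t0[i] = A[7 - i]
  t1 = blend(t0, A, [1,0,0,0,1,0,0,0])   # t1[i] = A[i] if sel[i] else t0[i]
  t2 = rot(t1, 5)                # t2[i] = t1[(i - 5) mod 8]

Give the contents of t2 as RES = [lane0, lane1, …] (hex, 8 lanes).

RES = [ 0xa7  0xa7  0x51  0x7e  0x0e  0x0e  0x58  0x02 ]

t0 = [0x71, 0x58, 0x02, 0xa7, 0x19, 0x51, 0x7e, 0x0e]
t1 = [0x0e, 0x58, 0x02, 0xa7, 0xa7, 0x51, 0x7e, 0x0e]
t2 = [0xa7, 0xa7, 0x51, 0x7e, 0x0e, 0x0e, 0x58, 0x02]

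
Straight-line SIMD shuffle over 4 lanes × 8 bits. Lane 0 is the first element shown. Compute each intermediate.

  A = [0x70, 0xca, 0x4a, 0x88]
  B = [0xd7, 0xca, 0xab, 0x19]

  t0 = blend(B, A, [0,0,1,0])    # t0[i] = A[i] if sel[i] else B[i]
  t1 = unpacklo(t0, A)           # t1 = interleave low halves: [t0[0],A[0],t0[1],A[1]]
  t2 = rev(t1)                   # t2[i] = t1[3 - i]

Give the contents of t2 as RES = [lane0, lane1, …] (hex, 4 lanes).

→ t0 |d7|ca|4a|19|
→ t1 |d7|70|ca|ca|
→ t2 |ca|ca|70|d7|

RES = [ 0xca  0xca  0x70  0xd7 ]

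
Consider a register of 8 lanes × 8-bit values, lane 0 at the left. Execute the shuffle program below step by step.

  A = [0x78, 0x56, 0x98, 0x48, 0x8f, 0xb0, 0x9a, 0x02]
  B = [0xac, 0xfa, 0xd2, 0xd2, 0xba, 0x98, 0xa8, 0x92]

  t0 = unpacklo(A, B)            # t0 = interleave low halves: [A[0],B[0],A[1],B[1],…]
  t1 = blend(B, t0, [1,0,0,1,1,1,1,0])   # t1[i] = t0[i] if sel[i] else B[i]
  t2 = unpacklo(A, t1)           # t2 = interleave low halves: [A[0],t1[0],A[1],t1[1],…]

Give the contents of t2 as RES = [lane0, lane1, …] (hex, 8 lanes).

RES = [ 0x78  0x78  0x56  0xfa  0x98  0xd2  0x48  0xfa ]

  t0: 78 ac 56 fa 98 d2 48 d2
  t1: 78 fa d2 fa 98 d2 48 92
  t2: 78 78 56 fa 98 d2 48 fa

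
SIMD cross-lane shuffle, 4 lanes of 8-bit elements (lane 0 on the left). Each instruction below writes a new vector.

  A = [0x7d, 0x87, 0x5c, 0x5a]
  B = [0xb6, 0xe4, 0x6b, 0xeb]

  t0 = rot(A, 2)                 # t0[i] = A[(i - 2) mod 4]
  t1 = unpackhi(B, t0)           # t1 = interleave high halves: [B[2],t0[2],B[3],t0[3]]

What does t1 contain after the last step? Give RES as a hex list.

t0 = [0x5c, 0x5a, 0x7d, 0x87]
t1 = [0x6b, 0x7d, 0xeb, 0x87]

RES = [ 0x6b  0x7d  0xeb  0x87 ]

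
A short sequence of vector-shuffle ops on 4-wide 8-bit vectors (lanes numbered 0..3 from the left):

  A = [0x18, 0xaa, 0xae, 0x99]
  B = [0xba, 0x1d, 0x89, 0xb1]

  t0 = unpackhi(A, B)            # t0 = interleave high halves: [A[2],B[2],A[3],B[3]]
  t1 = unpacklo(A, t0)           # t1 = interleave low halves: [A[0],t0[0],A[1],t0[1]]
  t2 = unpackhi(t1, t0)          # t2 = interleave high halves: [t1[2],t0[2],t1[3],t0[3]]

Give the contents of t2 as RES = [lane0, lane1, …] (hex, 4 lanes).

→ t0 |ae|89|99|b1|
→ t1 |18|ae|aa|89|
→ t2 |aa|99|89|b1|

RES = [0xaa, 0x99, 0x89, 0xb1]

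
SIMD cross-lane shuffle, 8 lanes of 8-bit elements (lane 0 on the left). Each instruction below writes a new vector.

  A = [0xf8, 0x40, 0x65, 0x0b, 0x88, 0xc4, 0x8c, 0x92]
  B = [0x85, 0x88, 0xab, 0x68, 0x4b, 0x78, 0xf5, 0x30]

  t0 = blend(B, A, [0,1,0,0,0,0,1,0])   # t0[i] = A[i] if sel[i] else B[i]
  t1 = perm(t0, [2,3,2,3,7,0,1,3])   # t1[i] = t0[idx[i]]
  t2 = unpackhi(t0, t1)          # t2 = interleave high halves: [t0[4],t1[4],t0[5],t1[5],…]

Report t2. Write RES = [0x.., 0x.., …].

t0 = [0x85, 0x40, 0xab, 0x68, 0x4b, 0x78, 0x8c, 0x30]
t1 = [0xab, 0x68, 0xab, 0x68, 0x30, 0x85, 0x40, 0x68]
t2 = [0x4b, 0x30, 0x78, 0x85, 0x8c, 0x40, 0x30, 0x68]

RES = [ 0x4b  0x30  0x78  0x85  0x8c  0x40  0x30  0x68 ]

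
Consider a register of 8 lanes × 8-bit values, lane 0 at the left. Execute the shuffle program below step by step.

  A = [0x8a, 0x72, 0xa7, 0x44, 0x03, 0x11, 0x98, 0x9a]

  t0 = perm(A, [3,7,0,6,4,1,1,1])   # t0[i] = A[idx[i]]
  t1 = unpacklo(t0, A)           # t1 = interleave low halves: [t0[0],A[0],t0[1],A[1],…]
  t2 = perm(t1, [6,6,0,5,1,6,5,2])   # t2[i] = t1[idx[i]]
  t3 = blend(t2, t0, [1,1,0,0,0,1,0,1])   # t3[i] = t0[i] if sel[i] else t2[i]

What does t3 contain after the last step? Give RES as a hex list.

t0 = [0x44, 0x9a, 0x8a, 0x98, 0x03, 0x72, 0x72, 0x72]
t1 = [0x44, 0x8a, 0x9a, 0x72, 0x8a, 0xa7, 0x98, 0x44]
t2 = [0x98, 0x98, 0x44, 0xa7, 0x8a, 0x98, 0xa7, 0x9a]
t3 = [0x44, 0x9a, 0x44, 0xa7, 0x8a, 0x72, 0xa7, 0x72]

RES = [0x44, 0x9a, 0x44, 0xa7, 0x8a, 0x72, 0xa7, 0x72]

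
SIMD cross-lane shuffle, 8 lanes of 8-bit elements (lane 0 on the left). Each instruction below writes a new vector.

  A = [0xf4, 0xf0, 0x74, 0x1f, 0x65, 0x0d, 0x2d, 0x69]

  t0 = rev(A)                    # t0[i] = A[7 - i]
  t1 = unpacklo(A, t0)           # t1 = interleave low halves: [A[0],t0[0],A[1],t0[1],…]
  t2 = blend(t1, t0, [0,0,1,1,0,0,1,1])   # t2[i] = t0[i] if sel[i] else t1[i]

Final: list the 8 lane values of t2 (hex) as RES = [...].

RES = [ 0xf4  0x69  0x0d  0x65  0x74  0x0d  0xf0  0xf4 ]

t0 = [0x69, 0x2d, 0x0d, 0x65, 0x1f, 0x74, 0xf0, 0xf4]
t1 = [0xf4, 0x69, 0xf0, 0x2d, 0x74, 0x0d, 0x1f, 0x65]
t2 = [0xf4, 0x69, 0x0d, 0x65, 0x74, 0x0d, 0xf0, 0xf4]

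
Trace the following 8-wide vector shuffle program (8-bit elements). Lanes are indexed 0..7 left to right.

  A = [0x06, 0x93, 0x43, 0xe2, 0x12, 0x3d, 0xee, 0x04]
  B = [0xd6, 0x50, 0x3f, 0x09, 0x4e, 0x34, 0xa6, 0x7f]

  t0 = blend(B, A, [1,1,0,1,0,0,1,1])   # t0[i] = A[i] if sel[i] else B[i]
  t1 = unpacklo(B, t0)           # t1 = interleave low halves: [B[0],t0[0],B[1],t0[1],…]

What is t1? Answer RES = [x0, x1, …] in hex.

t0 = [0x06, 0x93, 0x3f, 0xe2, 0x4e, 0x34, 0xee, 0x04]
t1 = [0xd6, 0x06, 0x50, 0x93, 0x3f, 0x3f, 0x09, 0xe2]

RES = [ 0xd6  0x06  0x50  0x93  0x3f  0x3f  0x09  0xe2 ]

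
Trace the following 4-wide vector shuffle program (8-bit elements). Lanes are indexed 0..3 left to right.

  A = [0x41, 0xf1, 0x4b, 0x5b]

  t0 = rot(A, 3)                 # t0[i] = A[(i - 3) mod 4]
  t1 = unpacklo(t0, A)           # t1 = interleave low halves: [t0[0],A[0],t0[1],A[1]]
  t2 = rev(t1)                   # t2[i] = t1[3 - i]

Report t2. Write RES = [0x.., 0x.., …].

  t0: f1 4b 5b 41
  t1: f1 41 4b f1
  t2: f1 4b 41 f1

RES = [ 0xf1  0x4b  0x41  0xf1 ]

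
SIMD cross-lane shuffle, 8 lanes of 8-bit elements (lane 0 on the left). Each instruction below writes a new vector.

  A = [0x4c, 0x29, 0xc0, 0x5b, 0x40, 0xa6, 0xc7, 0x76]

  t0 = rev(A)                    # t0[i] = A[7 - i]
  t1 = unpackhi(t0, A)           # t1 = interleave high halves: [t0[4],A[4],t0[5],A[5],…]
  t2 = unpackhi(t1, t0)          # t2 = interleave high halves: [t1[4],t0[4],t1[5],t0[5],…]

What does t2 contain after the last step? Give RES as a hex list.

RES = [ 0x29  0x5b  0xc7  0xc0  0x4c  0x29  0x76  0x4c ]

  t0: 76 c7 a6 40 5b c0 29 4c
  t1: 5b 40 c0 a6 29 c7 4c 76
  t2: 29 5b c7 c0 4c 29 76 4c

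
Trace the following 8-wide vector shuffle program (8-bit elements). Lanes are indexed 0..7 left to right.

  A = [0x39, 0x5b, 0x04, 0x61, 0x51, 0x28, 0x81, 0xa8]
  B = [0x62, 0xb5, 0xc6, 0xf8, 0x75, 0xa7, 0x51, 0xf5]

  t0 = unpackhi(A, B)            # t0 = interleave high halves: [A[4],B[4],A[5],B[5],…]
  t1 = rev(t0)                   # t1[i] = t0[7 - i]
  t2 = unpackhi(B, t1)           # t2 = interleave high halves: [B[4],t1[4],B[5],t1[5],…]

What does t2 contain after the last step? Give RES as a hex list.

  t0: 51 75 28 a7 81 51 a8 f5
  t1: f5 a8 51 81 a7 28 75 51
  t2: 75 a7 a7 28 51 75 f5 51

RES = [0x75, 0xa7, 0xa7, 0x28, 0x51, 0x75, 0xf5, 0x51]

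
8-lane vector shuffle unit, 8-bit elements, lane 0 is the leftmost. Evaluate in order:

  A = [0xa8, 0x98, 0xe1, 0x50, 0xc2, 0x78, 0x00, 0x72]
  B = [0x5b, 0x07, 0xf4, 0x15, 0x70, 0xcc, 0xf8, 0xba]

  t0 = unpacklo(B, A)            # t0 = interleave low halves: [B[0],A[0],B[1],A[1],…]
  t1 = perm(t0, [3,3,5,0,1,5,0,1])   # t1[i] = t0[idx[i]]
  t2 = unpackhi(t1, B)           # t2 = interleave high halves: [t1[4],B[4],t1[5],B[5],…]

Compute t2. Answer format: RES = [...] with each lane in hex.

t0 = [0x5b, 0xa8, 0x07, 0x98, 0xf4, 0xe1, 0x15, 0x50]
t1 = [0x98, 0x98, 0xe1, 0x5b, 0xa8, 0xe1, 0x5b, 0xa8]
t2 = [0xa8, 0x70, 0xe1, 0xcc, 0x5b, 0xf8, 0xa8, 0xba]

RES = [0xa8, 0x70, 0xe1, 0xcc, 0x5b, 0xf8, 0xa8, 0xba]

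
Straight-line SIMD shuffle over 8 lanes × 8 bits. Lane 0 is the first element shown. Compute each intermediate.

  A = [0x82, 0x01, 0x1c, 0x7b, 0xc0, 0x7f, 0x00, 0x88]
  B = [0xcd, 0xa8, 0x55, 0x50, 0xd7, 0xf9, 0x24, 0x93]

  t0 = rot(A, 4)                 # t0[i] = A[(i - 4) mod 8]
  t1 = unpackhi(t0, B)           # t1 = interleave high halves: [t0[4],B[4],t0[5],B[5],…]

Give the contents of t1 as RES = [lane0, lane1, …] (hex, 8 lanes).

t0 = [0xc0, 0x7f, 0x00, 0x88, 0x82, 0x01, 0x1c, 0x7b]
t1 = [0x82, 0xd7, 0x01, 0xf9, 0x1c, 0x24, 0x7b, 0x93]

RES = [ 0x82  0xd7  0x01  0xf9  0x1c  0x24  0x7b  0x93 ]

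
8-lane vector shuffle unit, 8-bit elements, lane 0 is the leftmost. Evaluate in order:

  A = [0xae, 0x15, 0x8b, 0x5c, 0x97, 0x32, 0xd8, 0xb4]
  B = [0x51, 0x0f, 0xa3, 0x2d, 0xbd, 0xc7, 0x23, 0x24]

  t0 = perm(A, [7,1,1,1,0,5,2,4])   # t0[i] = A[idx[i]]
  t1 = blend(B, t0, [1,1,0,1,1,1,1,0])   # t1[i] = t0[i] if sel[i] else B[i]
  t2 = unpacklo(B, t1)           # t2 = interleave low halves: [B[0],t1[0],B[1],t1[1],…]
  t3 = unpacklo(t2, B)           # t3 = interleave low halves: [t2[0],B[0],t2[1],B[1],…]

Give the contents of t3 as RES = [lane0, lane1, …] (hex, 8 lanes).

t0 = [0xb4, 0x15, 0x15, 0x15, 0xae, 0x32, 0x8b, 0x97]
t1 = [0xb4, 0x15, 0xa3, 0x15, 0xae, 0x32, 0x8b, 0x24]
t2 = [0x51, 0xb4, 0x0f, 0x15, 0xa3, 0xa3, 0x2d, 0x15]
t3 = [0x51, 0x51, 0xb4, 0x0f, 0x0f, 0xa3, 0x15, 0x2d]

RES = [0x51, 0x51, 0xb4, 0x0f, 0x0f, 0xa3, 0x15, 0x2d]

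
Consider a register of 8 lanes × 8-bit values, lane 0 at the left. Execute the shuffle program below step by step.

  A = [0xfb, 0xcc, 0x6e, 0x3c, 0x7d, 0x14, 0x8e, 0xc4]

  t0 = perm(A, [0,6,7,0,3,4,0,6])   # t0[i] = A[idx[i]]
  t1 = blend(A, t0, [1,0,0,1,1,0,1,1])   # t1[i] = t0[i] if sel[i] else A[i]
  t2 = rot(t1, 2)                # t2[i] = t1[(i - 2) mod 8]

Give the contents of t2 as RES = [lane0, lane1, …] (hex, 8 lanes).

t0 = [0xfb, 0x8e, 0xc4, 0xfb, 0x3c, 0x7d, 0xfb, 0x8e]
t1 = [0xfb, 0xcc, 0x6e, 0xfb, 0x3c, 0x14, 0xfb, 0x8e]
t2 = [0xfb, 0x8e, 0xfb, 0xcc, 0x6e, 0xfb, 0x3c, 0x14]

RES = [0xfb, 0x8e, 0xfb, 0xcc, 0x6e, 0xfb, 0x3c, 0x14]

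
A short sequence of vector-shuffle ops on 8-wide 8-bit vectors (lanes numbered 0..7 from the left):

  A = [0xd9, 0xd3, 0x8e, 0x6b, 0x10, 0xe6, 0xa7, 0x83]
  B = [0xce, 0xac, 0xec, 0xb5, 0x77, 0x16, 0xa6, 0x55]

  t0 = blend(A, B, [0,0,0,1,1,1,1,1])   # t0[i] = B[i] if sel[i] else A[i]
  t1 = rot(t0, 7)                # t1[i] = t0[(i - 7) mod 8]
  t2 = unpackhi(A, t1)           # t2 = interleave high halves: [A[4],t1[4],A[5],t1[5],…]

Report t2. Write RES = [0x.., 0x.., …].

  t0: d9 d3 8e b5 77 16 a6 55
  t1: d3 8e b5 77 16 a6 55 d9
  t2: 10 16 e6 a6 a7 55 83 d9

RES = [ 0x10  0x16  0xe6  0xa6  0xa7  0x55  0x83  0xd9 ]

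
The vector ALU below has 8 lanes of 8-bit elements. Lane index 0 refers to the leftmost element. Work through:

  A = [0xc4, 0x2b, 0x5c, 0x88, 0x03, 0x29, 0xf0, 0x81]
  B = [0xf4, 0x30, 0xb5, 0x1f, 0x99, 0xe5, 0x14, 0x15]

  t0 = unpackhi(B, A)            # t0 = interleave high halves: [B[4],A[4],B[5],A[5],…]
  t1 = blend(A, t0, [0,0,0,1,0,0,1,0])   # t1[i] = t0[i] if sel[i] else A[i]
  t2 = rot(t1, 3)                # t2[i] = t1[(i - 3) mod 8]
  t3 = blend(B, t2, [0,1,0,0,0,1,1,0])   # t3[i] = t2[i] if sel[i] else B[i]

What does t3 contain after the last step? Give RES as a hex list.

t0 = [0x99, 0x03, 0xe5, 0x29, 0x14, 0xf0, 0x15, 0x81]
t1 = [0xc4, 0x2b, 0x5c, 0x29, 0x03, 0x29, 0x15, 0x81]
t2 = [0x29, 0x15, 0x81, 0xc4, 0x2b, 0x5c, 0x29, 0x03]
t3 = [0xf4, 0x15, 0xb5, 0x1f, 0x99, 0x5c, 0x29, 0x15]

RES = [ 0xf4  0x15  0xb5  0x1f  0x99  0x5c  0x29  0x15 ]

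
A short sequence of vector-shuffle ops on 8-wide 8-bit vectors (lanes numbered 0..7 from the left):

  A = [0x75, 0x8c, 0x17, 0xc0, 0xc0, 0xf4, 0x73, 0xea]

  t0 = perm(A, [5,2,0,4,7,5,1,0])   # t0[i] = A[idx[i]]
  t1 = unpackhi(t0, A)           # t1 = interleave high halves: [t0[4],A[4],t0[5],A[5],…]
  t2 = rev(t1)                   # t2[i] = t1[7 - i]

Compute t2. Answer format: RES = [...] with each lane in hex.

RES = [ 0xea  0x75  0x73  0x8c  0xf4  0xf4  0xc0  0xea ]

t0 = [0xf4, 0x17, 0x75, 0xc0, 0xea, 0xf4, 0x8c, 0x75]
t1 = [0xea, 0xc0, 0xf4, 0xf4, 0x8c, 0x73, 0x75, 0xea]
t2 = [0xea, 0x75, 0x73, 0x8c, 0xf4, 0xf4, 0xc0, 0xea]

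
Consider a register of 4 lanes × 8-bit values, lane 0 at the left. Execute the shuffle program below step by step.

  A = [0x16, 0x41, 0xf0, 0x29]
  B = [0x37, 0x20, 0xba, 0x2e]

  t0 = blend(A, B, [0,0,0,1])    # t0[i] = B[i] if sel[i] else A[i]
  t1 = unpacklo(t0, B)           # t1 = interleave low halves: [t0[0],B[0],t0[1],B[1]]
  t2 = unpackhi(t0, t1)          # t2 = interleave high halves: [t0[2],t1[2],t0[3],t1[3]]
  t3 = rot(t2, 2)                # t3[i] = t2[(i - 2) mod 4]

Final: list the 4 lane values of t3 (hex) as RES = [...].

  t0: 16 41 f0 2e
  t1: 16 37 41 20
  t2: f0 41 2e 20
  t3: 2e 20 f0 41

RES = [ 0x2e  0x20  0xf0  0x41 ]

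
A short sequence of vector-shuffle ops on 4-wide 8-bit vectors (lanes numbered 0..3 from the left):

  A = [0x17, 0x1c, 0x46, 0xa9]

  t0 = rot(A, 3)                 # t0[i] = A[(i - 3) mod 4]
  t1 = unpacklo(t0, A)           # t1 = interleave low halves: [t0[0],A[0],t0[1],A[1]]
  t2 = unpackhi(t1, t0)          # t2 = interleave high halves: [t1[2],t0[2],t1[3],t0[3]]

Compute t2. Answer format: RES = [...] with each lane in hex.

RES = [0x46, 0xa9, 0x1c, 0x17]

t0 = [0x1c, 0x46, 0xa9, 0x17]
t1 = [0x1c, 0x17, 0x46, 0x1c]
t2 = [0x46, 0xa9, 0x1c, 0x17]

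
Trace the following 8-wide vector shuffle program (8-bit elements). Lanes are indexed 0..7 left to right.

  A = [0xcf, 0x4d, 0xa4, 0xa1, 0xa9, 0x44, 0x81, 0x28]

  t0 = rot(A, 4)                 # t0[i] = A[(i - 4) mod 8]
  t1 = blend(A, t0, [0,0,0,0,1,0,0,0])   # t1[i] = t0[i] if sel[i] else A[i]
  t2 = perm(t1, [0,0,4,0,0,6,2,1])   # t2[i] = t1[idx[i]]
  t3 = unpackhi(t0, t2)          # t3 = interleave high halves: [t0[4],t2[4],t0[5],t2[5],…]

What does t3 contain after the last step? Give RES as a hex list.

t0 = [0xa9, 0x44, 0x81, 0x28, 0xcf, 0x4d, 0xa4, 0xa1]
t1 = [0xcf, 0x4d, 0xa4, 0xa1, 0xcf, 0x44, 0x81, 0x28]
t2 = [0xcf, 0xcf, 0xcf, 0xcf, 0xcf, 0x81, 0xa4, 0x4d]
t3 = [0xcf, 0xcf, 0x4d, 0x81, 0xa4, 0xa4, 0xa1, 0x4d]

RES = [0xcf, 0xcf, 0x4d, 0x81, 0xa4, 0xa4, 0xa1, 0x4d]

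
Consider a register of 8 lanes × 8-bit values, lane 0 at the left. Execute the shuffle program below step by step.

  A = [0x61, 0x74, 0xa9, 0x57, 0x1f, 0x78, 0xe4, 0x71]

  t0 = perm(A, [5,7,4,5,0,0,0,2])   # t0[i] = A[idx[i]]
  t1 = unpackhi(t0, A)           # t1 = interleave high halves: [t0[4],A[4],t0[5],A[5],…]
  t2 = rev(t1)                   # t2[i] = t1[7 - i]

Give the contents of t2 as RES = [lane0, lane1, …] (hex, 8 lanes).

RES = [ 0x71  0xa9  0xe4  0x61  0x78  0x61  0x1f  0x61 ]

t0 = [0x78, 0x71, 0x1f, 0x78, 0x61, 0x61, 0x61, 0xa9]
t1 = [0x61, 0x1f, 0x61, 0x78, 0x61, 0xe4, 0xa9, 0x71]
t2 = [0x71, 0xa9, 0xe4, 0x61, 0x78, 0x61, 0x1f, 0x61]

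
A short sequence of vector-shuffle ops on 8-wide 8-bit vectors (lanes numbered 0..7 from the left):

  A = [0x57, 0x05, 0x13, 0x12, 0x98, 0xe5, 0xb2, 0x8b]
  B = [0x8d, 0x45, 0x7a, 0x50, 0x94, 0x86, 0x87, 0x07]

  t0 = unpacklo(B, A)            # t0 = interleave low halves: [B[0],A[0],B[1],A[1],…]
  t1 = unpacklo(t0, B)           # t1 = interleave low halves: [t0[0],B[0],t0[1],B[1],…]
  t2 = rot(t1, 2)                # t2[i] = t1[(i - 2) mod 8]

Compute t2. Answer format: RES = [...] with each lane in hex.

  t0: 8d 57 45 05 7a 13 50 12
  t1: 8d 8d 57 45 45 7a 05 50
  t2: 05 50 8d 8d 57 45 45 7a

RES = [ 0x05  0x50  0x8d  0x8d  0x57  0x45  0x45  0x7a ]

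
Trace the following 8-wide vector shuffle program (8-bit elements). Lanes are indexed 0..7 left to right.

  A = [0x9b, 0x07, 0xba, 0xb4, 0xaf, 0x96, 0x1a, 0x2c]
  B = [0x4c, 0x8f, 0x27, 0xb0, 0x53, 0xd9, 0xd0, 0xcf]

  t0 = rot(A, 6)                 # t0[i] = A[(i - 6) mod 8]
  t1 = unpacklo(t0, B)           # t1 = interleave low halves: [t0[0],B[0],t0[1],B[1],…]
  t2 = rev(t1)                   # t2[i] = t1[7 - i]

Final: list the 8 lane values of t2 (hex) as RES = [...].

RES = [0xb0, 0x96, 0x27, 0xaf, 0x8f, 0xb4, 0x4c, 0xba]

t0 = [0xba, 0xb4, 0xaf, 0x96, 0x1a, 0x2c, 0x9b, 0x07]
t1 = [0xba, 0x4c, 0xb4, 0x8f, 0xaf, 0x27, 0x96, 0xb0]
t2 = [0xb0, 0x96, 0x27, 0xaf, 0x8f, 0xb4, 0x4c, 0xba]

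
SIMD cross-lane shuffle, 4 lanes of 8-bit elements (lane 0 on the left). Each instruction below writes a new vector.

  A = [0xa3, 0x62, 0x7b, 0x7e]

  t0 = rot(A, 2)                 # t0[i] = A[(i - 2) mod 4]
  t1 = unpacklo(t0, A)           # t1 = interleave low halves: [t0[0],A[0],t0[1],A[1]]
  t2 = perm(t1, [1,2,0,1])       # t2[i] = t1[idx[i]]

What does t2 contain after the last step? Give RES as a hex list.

→ t0 |7b|7e|a3|62|
→ t1 |7b|a3|7e|62|
→ t2 |a3|7e|7b|a3|

RES = [0xa3, 0x7e, 0x7b, 0xa3]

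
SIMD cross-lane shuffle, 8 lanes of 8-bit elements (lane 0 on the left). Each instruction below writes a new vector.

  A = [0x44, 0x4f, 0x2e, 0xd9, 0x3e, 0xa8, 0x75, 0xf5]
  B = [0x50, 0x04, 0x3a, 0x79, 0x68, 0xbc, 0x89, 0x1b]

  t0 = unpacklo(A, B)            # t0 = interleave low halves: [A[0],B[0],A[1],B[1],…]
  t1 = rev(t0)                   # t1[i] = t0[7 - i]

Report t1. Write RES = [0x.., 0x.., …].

RES = [0x79, 0xd9, 0x3a, 0x2e, 0x04, 0x4f, 0x50, 0x44]

→ t0 |44|50|4f|04|2e|3a|d9|79|
→ t1 |79|d9|3a|2e|04|4f|50|44|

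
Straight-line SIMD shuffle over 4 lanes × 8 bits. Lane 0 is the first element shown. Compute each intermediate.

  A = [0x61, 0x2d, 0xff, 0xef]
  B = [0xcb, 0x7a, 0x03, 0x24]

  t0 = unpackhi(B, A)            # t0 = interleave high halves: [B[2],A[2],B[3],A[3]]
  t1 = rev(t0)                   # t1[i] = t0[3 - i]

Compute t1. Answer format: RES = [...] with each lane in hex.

  t0: 03 ff 24 ef
  t1: ef 24 ff 03

RES = [0xef, 0x24, 0xff, 0x03]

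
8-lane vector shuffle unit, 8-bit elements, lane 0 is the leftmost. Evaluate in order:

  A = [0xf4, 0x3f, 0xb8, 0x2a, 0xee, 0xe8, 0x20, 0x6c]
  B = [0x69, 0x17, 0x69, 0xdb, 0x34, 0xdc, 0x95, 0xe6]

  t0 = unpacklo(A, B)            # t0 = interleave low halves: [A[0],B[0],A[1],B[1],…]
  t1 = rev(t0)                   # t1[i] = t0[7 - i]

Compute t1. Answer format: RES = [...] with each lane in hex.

RES = [0xdb, 0x2a, 0x69, 0xb8, 0x17, 0x3f, 0x69, 0xf4]

→ t0 |f4|69|3f|17|b8|69|2a|db|
→ t1 |db|2a|69|b8|17|3f|69|f4|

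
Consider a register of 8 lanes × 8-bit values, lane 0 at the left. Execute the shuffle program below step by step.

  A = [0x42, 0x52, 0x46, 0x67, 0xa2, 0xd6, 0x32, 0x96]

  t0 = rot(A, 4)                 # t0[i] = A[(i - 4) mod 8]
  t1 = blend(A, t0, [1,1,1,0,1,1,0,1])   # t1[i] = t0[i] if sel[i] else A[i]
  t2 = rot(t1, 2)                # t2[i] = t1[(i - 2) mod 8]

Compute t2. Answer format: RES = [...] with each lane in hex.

RES = [ 0x32  0x67  0xa2  0xd6  0x32  0x67  0x42  0x52 ]

t0 = [0xa2, 0xd6, 0x32, 0x96, 0x42, 0x52, 0x46, 0x67]
t1 = [0xa2, 0xd6, 0x32, 0x67, 0x42, 0x52, 0x32, 0x67]
t2 = [0x32, 0x67, 0xa2, 0xd6, 0x32, 0x67, 0x42, 0x52]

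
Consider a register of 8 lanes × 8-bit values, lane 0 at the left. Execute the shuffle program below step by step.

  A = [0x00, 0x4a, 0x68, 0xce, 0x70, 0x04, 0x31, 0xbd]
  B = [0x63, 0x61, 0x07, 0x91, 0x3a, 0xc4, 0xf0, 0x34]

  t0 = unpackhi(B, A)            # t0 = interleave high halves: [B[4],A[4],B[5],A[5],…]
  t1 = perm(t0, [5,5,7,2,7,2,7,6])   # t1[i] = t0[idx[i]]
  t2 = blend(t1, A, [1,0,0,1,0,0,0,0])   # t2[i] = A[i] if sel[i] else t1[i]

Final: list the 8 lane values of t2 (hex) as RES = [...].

→ t0 |3a|70|c4|04|f0|31|34|bd|
→ t1 |31|31|bd|c4|bd|c4|bd|34|
→ t2 |00|31|bd|ce|bd|c4|bd|34|

RES = [0x00, 0x31, 0xbd, 0xce, 0xbd, 0xc4, 0xbd, 0x34]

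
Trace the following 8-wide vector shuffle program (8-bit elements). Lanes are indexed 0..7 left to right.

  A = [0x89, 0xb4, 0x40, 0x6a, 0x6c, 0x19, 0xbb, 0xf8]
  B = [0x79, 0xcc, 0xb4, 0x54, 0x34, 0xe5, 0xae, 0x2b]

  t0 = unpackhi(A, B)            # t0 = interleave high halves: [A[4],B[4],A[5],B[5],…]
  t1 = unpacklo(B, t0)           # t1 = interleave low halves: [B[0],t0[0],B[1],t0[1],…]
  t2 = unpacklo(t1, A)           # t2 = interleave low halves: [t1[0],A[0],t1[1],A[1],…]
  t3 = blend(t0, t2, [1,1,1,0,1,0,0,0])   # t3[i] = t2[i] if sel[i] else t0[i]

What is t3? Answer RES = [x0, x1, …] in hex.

  t0: 6c 34 19 e5 bb ae f8 2b
  t1: 79 6c cc 34 b4 19 54 e5
  t2: 79 89 6c b4 cc 40 34 6a
  t3: 79 89 6c e5 cc ae f8 2b

RES = [ 0x79  0x89  0x6c  0xe5  0xcc  0xae  0xf8  0x2b ]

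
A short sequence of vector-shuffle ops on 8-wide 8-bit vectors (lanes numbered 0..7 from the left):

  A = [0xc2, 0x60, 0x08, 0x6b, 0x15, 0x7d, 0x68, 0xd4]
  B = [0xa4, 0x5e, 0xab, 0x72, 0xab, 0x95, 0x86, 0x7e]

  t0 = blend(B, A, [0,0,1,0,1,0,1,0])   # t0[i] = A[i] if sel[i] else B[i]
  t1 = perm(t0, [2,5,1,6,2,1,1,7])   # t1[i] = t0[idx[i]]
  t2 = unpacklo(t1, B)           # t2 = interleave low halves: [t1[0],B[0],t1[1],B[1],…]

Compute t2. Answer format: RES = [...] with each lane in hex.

t0 = [0xa4, 0x5e, 0x08, 0x72, 0x15, 0x95, 0x68, 0x7e]
t1 = [0x08, 0x95, 0x5e, 0x68, 0x08, 0x5e, 0x5e, 0x7e]
t2 = [0x08, 0xa4, 0x95, 0x5e, 0x5e, 0xab, 0x68, 0x72]

RES = [ 0x08  0xa4  0x95  0x5e  0x5e  0xab  0x68  0x72 ]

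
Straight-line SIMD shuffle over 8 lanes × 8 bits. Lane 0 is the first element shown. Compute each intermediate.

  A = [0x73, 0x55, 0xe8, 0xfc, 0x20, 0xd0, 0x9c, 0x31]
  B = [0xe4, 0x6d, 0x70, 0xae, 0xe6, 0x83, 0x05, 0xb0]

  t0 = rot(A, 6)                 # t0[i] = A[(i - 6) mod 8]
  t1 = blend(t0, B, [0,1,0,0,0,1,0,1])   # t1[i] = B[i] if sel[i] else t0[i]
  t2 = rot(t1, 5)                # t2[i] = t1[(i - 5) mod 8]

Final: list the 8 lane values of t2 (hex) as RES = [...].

RES = [0xd0, 0x9c, 0x83, 0x73, 0xb0, 0xe8, 0x6d, 0x20]

t0 = [0xe8, 0xfc, 0x20, 0xd0, 0x9c, 0x31, 0x73, 0x55]
t1 = [0xe8, 0x6d, 0x20, 0xd0, 0x9c, 0x83, 0x73, 0xb0]
t2 = [0xd0, 0x9c, 0x83, 0x73, 0xb0, 0xe8, 0x6d, 0x20]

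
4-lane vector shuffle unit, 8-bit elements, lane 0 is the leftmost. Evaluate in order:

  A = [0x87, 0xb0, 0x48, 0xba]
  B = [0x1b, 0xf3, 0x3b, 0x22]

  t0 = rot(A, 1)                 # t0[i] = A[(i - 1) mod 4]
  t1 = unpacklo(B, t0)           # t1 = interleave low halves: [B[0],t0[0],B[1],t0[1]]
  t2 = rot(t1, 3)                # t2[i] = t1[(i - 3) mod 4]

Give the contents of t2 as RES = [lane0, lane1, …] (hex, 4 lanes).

  t0: ba 87 b0 48
  t1: 1b ba f3 87
  t2: ba f3 87 1b

RES = [0xba, 0xf3, 0x87, 0x1b]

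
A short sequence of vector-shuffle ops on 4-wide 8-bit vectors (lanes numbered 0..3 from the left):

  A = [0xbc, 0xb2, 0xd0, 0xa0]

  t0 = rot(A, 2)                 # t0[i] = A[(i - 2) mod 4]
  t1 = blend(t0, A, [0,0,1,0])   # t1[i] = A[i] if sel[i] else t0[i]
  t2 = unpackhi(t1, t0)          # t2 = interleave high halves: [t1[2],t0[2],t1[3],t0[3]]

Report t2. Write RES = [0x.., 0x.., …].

RES = [ 0xd0  0xbc  0xb2  0xb2 ]

t0 = [0xd0, 0xa0, 0xbc, 0xb2]
t1 = [0xd0, 0xa0, 0xd0, 0xb2]
t2 = [0xd0, 0xbc, 0xb2, 0xb2]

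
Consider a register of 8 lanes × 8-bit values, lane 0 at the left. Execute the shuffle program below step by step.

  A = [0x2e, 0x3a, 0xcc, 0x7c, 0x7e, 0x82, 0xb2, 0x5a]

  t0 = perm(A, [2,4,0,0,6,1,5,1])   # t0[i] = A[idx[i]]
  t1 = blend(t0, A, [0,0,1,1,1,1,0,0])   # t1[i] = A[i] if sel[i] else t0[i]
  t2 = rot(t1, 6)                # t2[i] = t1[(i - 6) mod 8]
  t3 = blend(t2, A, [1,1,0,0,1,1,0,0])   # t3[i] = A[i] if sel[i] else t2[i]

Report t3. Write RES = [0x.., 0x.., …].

t0 = [0xcc, 0x7e, 0x2e, 0x2e, 0xb2, 0x3a, 0x82, 0x3a]
t1 = [0xcc, 0x7e, 0xcc, 0x7c, 0x7e, 0x82, 0x82, 0x3a]
t2 = [0xcc, 0x7c, 0x7e, 0x82, 0x82, 0x3a, 0xcc, 0x7e]
t3 = [0x2e, 0x3a, 0x7e, 0x82, 0x7e, 0x82, 0xcc, 0x7e]

RES = [0x2e, 0x3a, 0x7e, 0x82, 0x7e, 0x82, 0xcc, 0x7e]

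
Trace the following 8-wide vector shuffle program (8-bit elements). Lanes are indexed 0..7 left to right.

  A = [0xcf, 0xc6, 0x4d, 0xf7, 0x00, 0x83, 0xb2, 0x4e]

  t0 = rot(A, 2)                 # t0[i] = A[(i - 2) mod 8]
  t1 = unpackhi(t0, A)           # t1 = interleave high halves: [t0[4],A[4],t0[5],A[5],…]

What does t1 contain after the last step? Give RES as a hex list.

RES = [0x4d, 0x00, 0xf7, 0x83, 0x00, 0xb2, 0x83, 0x4e]

→ t0 |b2|4e|cf|c6|4d|f7|00|83|
→ t1 |4d|00|f7|83|00|b2|83|4e|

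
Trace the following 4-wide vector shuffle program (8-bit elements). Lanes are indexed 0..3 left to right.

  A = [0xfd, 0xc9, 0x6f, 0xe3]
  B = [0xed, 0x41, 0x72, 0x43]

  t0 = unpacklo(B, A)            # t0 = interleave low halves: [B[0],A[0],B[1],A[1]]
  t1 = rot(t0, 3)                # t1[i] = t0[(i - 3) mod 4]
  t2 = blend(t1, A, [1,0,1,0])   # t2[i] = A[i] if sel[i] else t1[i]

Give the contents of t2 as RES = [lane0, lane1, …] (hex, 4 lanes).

RES = [ 0xfd  0x41  0x6f  0xed ]

t0 = [0xed, 0xfd, 0x41, 0xc9]
t1 = [0xfd, 0x41, 0xc9, 0xed]
t2 = [0xfd, 0x41, 0x6f, 0xed]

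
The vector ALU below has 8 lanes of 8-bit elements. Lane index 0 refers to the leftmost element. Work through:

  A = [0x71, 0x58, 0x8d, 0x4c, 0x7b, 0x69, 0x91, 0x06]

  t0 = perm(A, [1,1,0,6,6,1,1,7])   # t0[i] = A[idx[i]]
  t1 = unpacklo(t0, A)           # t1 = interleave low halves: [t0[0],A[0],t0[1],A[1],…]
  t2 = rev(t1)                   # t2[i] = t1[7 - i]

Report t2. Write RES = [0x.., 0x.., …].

t0 = [0x58, 0x58, 0x71, 0x91, 0x91, 0x58, 0x58, 0x06]
t1 = [0x58, 0x71, 0x58, 0x58, 0x71, 0x8d, 0x91, 0x4c]
t2 = [0x4c, 0x91, 0x8d, 0x71, 0x58, 0x58, 0x71, 0x58]

RES = [0x4c, 0x91, 0x8d, 0x71, 0x58, 0x58, 0x71, 0x58]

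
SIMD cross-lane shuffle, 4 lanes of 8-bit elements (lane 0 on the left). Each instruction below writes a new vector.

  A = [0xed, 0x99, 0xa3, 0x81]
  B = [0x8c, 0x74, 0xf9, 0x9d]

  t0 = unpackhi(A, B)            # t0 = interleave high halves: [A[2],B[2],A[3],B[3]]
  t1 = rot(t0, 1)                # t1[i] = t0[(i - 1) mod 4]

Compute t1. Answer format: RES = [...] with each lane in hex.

→ t0 |a3|f9|81|9d|
→ t1 |9d|a3|f9|81|

RES = [0x9d, 0xa3, 0xf9, 0x81]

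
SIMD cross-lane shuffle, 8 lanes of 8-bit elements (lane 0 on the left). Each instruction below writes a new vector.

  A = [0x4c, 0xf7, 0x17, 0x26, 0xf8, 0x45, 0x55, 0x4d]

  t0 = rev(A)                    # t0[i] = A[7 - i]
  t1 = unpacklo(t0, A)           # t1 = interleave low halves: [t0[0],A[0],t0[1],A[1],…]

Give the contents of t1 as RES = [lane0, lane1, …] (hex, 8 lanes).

RES = [0x4d, 0x4c, 0x55, 0xf7, 0x45, 0x17, 0xf8, 0x26]

t0 = [0x4d, 0x55, 0x45, 0xf8, 0x26, 0x17, 0xf7, 0x4c]
t1 = [0x4d, 0x4c, 0x55, 0xf7, 0x45, 0x17, 0xf8, 0x26]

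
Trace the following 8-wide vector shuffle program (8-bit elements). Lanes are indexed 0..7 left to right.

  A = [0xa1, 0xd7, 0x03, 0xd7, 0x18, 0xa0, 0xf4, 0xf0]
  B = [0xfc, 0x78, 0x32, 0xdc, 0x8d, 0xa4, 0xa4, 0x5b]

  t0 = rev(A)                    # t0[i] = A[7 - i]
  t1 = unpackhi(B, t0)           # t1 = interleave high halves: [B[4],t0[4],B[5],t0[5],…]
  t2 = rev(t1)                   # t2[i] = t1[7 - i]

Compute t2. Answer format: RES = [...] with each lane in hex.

→ t0 |f0|f4|a0|18|d7|03|d7|a1|
→ t1 |8d|d7|a4|03|a4|d7|5b|a1|
→ t2 |a1|5b|d7|a4|03|a4|d7|8d|

RES = [0xa1, 0x5b, 0xd7, 0xa4, 0x03, 0xa4, 0xd7, 0x8d]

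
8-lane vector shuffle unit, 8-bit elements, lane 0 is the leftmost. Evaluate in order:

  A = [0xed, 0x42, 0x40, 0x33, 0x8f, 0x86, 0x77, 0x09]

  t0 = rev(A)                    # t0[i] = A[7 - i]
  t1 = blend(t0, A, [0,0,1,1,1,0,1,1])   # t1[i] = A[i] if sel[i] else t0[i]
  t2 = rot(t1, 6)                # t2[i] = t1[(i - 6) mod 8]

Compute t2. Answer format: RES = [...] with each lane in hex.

  t0: 09 77 86 8f 33 40 42 ed
  t1: 09 77 40 33 8f 40 77 09
  t2: 40 33 8f 40 77 09 09 77

RES = [0x40, 0x33, 0x8f, 0x40, 0x77, 0x09, 0x09, 0x77]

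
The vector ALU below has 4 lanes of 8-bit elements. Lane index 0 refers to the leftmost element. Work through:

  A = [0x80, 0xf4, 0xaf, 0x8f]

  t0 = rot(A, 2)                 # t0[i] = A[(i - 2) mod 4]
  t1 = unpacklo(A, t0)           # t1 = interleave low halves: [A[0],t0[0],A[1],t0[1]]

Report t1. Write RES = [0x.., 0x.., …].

RES = [ 0x80  0xaf  0xf4  0x8f ]

  t0: af 8f 80 f4
  t1: 80 af f4 8f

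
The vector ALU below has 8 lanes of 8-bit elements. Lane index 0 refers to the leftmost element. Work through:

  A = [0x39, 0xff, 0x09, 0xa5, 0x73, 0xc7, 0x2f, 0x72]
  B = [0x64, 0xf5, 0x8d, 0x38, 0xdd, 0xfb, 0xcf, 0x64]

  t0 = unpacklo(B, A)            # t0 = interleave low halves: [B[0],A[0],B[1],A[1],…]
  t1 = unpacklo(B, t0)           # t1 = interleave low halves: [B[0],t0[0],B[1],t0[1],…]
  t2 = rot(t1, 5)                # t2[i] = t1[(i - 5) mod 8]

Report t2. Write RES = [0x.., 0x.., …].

  t0: 64 39 f5 ff 8d 09 38 a5
  t1: 64 64 f5 39 8d f5 38 ff
  t2: 39 8d f5 38 ff 64 64 f5

RES = [0x39, 0x8d, 0xf5, 0x38, 0xff, 0x64, 0x64, 0xf5]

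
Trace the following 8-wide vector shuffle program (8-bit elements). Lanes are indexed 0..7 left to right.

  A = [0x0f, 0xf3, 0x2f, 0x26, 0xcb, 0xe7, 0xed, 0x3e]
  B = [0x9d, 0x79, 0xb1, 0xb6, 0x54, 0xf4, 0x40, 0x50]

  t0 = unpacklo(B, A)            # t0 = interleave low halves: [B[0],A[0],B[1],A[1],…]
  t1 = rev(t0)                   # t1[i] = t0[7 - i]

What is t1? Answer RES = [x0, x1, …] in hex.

→ t0 |9d|0f|79|f3|b1|2f|b6|26|
→ t1 |26|b6|2f|b1|f3|79|0f|9d|

RES = [ 0x26  0xb6  0x2f  0xb1  0xf3  0x79  0x0f  0x9d ]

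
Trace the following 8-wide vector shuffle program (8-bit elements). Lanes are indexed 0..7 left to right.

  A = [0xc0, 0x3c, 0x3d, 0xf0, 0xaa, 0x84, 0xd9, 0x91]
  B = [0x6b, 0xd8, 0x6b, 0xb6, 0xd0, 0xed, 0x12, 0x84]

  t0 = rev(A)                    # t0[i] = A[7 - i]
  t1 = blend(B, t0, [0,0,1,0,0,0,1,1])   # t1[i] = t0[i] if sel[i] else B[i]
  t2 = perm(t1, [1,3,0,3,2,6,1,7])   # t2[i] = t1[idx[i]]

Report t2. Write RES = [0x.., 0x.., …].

RES = [0xd8, 0xb6, 0x6b, 0xb6, 0x84, 0x3c, 0xd8, 0xc0]

  t0: 91 d9 84 aa f0 3d 3c c0
  t1: 6b d8 84 b6 d0 ed 3c c0
  t2: d8 b6 6b b6 84 3c d8 c0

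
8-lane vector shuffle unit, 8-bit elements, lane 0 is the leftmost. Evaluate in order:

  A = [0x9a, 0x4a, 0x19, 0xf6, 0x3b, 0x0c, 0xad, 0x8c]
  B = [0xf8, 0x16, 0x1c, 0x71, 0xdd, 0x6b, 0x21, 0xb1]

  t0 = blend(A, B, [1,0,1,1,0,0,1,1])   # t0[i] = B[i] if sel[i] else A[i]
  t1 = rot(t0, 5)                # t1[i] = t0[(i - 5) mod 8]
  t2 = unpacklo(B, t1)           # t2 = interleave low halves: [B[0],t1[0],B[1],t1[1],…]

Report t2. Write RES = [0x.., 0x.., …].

t0 = [0xf8, 0x4a, 0x1c, 0x71, 0x3b, 0x0c, 0x21, 0xb1]
t1 = [0x71, 0x3b, 0x0c, 0x21, 0xb1, 0xf8, 0x4a, 0x1c]
t2 = [0xf8, 0x71, 0x16, 0x3b, 0x1c, 0x0c, 0x71, 0x21]

RES = [0xf8, 0x71, 0x16, 0x3b, 0x1c, 0x0c, 0x71, 0x21]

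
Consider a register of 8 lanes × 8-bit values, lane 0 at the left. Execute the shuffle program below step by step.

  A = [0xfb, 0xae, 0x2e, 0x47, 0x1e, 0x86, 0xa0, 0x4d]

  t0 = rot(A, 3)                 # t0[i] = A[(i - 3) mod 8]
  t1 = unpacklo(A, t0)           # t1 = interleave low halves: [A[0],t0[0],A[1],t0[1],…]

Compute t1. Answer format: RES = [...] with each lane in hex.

RES = [0xfb, 0x86, 0xae, 0xa0, 0x2e, 0x4d, 0x47, 0xfb]

→ t0 |86|a0|4d|fb|ae|2e|47|1e|
→ t1 |fb|86|ae|a0|2e|4d|47|fb|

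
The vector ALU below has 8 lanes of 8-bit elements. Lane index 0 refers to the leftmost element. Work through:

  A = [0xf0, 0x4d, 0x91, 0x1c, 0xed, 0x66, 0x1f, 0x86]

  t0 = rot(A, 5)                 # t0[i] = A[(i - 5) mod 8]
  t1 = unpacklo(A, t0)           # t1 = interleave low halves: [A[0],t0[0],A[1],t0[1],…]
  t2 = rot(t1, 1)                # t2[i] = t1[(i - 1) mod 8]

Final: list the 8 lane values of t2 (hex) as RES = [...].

t0 = [0x1c, 0xed, 0x66, 0x1f, 0x86, 0xf0, 0x4d, 0x91]
t1 = [0xf0, 0x1c, 0x4d, 0xed, 0x91, 0x66, 0x1c, 0x1f]
t2 = [0x1f, 0xf0, 0x1c, 0x4d, 0xed, 0x91, 0x66, 0x1c]

RES = [ 0x1f  0xf0  0x1c  0x4d  0xed  0x91  0x66  0x1c ]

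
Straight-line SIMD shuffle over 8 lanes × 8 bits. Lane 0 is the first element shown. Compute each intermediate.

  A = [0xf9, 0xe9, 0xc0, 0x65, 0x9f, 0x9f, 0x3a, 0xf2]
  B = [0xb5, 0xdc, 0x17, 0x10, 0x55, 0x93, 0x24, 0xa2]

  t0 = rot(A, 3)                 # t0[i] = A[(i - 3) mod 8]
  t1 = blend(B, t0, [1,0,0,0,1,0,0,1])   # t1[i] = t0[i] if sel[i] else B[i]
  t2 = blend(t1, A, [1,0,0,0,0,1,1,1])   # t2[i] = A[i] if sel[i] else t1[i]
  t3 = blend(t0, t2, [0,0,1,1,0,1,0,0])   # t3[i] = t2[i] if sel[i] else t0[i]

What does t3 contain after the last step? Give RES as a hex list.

RES = [ 0x9f  0x3a  0x17  0x10  0xe9  0x9f  0x65  0x9f ]

→ t0 |9f|3a|f2|f9|e9|c0|65|9f|
→ t1 |9f|dc|17|10|e9|93|24|9f|
→ t2 |f9|dc|17|10|e9|9f|3a|f2|
→ t3 |9f|3a|17|10|e9|9f|65|9f|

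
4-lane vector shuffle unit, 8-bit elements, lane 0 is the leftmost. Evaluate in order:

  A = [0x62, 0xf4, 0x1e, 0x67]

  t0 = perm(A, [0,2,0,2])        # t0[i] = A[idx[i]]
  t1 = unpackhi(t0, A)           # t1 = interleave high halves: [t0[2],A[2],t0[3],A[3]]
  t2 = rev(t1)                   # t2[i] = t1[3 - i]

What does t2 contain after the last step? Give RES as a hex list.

RES = [ 0x67  0x1e  0x1e  0x62 ]

→ t0 |62|1e|62|1e|
→ t1 |62|1e|1e|67|
→ t2 |67|1e|1e|62|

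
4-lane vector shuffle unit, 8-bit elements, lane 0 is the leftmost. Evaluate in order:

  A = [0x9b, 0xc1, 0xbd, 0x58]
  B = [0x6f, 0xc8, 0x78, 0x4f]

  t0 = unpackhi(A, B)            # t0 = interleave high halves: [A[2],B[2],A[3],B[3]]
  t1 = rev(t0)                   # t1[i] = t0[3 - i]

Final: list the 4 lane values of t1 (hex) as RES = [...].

t0 = [0xbd, 0x78, 0x58, 0x4f]
t1 = [0x4f, 0x58, 0x78, 0xbd]

RES = [0x4f, 0x58, 0x78, 0xbd]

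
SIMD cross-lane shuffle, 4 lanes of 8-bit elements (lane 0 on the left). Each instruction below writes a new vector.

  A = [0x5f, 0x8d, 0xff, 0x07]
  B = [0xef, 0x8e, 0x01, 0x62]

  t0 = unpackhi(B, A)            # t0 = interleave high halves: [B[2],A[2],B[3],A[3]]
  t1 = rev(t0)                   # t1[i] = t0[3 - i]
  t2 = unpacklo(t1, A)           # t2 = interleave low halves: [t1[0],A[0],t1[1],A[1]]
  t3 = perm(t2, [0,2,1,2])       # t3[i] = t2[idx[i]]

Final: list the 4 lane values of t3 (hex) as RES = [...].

→ t0 |01|ff|62|07|
→ t1 |07|62|ff|01|
→ t2 |07|5f|62|8d|
→ t3 |07|62|5f|62|

RES = [ 0x07  0x62  0x5f  0x62 ]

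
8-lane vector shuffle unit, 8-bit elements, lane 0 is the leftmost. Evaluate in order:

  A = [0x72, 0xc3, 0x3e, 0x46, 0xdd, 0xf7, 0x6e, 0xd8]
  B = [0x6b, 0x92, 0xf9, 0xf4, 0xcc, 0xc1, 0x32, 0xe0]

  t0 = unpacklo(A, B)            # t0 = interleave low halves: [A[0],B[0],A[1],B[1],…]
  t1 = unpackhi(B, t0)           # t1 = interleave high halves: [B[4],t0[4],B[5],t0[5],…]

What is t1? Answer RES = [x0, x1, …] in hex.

→ t0 |72|6b|c3|92|3e|f9|46|f4|
→ t1 |cc|3e|c1|f9|32|46|e0|f4|

RES = [0xcc, 0x3e, 0xc1, 0xf9, 0x32, 0x46, 0xe0, 0xf4]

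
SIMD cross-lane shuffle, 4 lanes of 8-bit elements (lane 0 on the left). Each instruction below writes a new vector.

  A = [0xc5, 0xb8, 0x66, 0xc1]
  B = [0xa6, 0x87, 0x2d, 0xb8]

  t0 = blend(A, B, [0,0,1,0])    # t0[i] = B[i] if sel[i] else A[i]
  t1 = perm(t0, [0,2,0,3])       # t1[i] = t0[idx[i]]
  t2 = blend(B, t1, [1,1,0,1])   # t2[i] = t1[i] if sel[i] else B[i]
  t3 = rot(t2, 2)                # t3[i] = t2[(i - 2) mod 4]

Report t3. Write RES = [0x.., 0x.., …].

RES = [0x2d, 0xc1, 0xc5, 0x2d]

→ t0 |c5|b8|2d|c1|
→ t1 |c5|2d|c5|c1|
→ t2 |c5|2d|2d|c1|
→ t3 |2d|c1|c5|2d|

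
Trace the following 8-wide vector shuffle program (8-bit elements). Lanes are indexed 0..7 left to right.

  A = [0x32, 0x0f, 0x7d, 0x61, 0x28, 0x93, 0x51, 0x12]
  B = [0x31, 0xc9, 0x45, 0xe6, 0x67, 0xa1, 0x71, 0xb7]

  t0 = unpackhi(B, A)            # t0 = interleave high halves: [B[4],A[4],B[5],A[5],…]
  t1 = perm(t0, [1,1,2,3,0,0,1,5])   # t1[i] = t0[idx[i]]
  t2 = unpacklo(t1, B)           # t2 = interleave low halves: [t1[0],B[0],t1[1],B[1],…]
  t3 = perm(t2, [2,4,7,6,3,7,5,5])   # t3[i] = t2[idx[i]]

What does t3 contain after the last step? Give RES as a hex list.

RES = [ 0x28  0xa1  0xe6  0x93  0xc9  0xe6  0x45  0x45 ]

t0 = [0x67, 0x28, 0xa1, 0x93, 0x71, 0x51, 0xb7, 0x12]
t1 = [0x28, 0x28, 0xa1, 0x93, 0x67, 0x67, 0x28, 0x51]
t2 = [0x28, 0x31, 0x28, 0xc9, 0xa1, 0x45, 0x93, 0xe6]
t3 = [0x28, 0xa1, 0xe6, 0x93, 0xc9, 0xe6, 0x45, 0x45]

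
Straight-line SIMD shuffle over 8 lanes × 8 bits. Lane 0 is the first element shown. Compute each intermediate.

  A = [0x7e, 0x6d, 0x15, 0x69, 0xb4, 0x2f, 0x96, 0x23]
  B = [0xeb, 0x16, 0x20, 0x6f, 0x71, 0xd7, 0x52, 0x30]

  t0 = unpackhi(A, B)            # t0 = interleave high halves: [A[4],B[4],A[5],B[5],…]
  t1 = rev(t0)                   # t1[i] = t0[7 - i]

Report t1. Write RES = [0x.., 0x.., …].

RES = [0x30, 0x23, 0x52, 0x96, 0xd7, 0x2f, 0x71, 0xb4]

t0 = [0xb4, 0x71, 0x2f, 0xd7, 0x96, 0x52, 0x23, 0x30]
t1 = [0x30, 0x23, 0x52, 0x96, 0xd7, 0x2f, 0x71, 0xb4]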